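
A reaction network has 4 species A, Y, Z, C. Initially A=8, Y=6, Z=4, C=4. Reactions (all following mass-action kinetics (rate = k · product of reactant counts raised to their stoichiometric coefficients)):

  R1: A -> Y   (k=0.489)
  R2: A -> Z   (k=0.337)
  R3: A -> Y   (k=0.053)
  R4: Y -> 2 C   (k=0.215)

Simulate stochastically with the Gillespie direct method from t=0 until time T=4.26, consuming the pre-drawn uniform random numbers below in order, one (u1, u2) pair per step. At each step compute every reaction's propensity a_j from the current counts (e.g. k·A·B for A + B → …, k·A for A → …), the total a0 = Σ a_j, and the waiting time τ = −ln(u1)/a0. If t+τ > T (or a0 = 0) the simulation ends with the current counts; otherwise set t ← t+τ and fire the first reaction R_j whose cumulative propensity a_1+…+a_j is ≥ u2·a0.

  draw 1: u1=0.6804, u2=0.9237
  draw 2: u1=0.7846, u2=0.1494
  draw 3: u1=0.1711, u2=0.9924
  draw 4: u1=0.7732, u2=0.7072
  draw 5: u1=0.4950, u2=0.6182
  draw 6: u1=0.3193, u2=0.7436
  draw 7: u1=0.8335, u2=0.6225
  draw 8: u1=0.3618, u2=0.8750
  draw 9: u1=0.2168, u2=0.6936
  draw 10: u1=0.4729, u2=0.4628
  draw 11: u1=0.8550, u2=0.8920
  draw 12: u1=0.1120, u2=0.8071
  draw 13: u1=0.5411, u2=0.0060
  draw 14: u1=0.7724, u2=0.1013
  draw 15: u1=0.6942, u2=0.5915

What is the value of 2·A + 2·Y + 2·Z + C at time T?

Check how each reaction changes W = 2·A + 2·Y + 2·Z + C (weight of products minus weight of reactants):
R1: A -> Y: (2·1) − (2·1) = 2 − 2 = 0
R2: A -> Z: (2·1) − (2·1) = 2 − 2 = 0
R3: A -> Y: (2·1) − (2·1) = 2 − 2 = 0
R4: Y -> 2 C: (1·2) − (2·1) = 2 − 2 = 0
Every reaction leaves W unchanged, so W is conserved and no simulation is needed: W(T) = W(0) = 2·8 + 2·6 + 2·4 + 4 = 40

Value at T = 40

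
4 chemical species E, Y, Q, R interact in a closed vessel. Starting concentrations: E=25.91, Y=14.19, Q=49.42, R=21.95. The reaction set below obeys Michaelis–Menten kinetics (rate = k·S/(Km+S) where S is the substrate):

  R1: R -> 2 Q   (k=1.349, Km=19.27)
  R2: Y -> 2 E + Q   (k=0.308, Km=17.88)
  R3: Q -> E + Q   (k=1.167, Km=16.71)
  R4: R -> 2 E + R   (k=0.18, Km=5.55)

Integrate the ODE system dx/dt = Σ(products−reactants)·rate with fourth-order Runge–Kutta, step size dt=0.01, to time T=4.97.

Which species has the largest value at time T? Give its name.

Dominant species at T: Q

RK4 with dt=0.01: 497 steps to T=4.97. Trajectory (selected grid times):
t=0.00: E=25.91 Y=14.19 Q=49.42 R=21.95
t=0.55: E=26.70 Y=14.12 Q=50.28 R=21.56
t=1.10: E=27.49 Y=14.04 Q=51.14 R=21.17
t=1.66: E=28.29 Y=13.96 Q=52.00 R=20.77
t=2.21: E=29.08 Y=13.89 Q=52.84 R=20.39
t=2.76: E=29.87 Y=13.82 Q=53.67 R=20.01
t=3.31: E=30.67 Y=13.74 Q=54.50 R=19.63
t=3.87: E=31.47 Y=13.67 Q=55.33 R=19.25
t=4.42: E=32.27 Y=13.59 Q=56.14 R=18.89
t=4.97: E=33.06 Y=13.52 Q=56.95 R=18.52
At T=4.97: E=33.06 Y=13.52 Q=56.95 R=18.52; the largest is Q.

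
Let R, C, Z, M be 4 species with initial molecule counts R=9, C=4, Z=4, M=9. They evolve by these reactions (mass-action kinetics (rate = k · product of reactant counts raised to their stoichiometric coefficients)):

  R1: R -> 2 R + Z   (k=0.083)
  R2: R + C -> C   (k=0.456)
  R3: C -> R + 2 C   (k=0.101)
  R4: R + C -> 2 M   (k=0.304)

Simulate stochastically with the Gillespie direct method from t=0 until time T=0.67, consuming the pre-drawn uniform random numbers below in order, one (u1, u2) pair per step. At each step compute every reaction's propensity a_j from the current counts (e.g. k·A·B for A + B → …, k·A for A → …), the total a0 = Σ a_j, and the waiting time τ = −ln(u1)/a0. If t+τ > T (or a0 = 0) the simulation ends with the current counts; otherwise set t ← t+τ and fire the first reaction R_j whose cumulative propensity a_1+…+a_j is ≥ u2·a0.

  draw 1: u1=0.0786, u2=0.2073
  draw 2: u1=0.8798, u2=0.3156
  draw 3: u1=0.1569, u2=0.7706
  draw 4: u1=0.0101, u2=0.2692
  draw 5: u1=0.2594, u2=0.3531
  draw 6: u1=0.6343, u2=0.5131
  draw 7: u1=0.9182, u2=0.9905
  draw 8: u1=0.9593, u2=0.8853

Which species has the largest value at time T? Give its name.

Dominant species at T: M

t=0.000: R=9 C=4 Z=4 M=9
Draw 1: a1=0.747, a2=16.416, a3=0.404, a4=10.944, a0=28.511; τ=−ln(0.0786)/28.511=0.089 → t=0.089; u2·a0=0.2073·28.511=5.910; a1=0.747 < 5.910 ≤ a1+a2=17.163 → R2 fires; R=8 C=4 Z=4 M=9
Draw 2: a1=0.664, a2=14.592, a3=0.404, a4=9.728, a0=25.388; τ=−ln(0.8798)/25.388=0.005 → t=0.094; u2·a0=0.3156·25.388=8.012; a1=0.664 < 8.012 ≤ a1+a2=15.256 → R2 fires; R=7 C=4 Z=4 M=9
Draw 3: a1=0.581, a2=12.768, a3=0.404, a4=8.512, a0=22.265; τ=−ln(0.1569)/22.265=0.083 → t=0.177; u2·a0=0.7706·22.265=17.157; a1+…+a3=13.753 < 17.157 ≤ a1+…+a4=22.265 → R4 fires; R=6 C=3 Z=4 M=11
Draw 4: a1=0.498, a2=8.208, a3=0.303, a4=5.472, a0=14.481; τ=−ln(0.0101)/14.481=0.317 → t=0.495; u2·a0=0.2692·14.481=3.898; a1=0.498 < 3.898 ≤ a1+a2=8.706 → R2 fires; R=5 C=3 Z=4 M=11
Draw 5: a1=0.415, a2=6.840, a3=0.303, a4=4.560, a0=12.118; τ=−ln(0.2594)/12.118=0.111 → t=0.606; u2·a0=0.3531·12.118=4.279; a1=0.415 < 4.279 ≤ a1+a2=7.255 → R2 fires; R=4 C=3 Z=4 M=11
Draw 6: a1=0.332, a2=5.472, a3=0.303, a4=3.648, a0=9.755; τ=−ln(0.6343)/9.755=0.047 → t=0.653; u2·a0=0.5131·9.755=5.005; a1=0.332 < 5.005 ≤ a1+a2=5.804 → R2 fires; R=3 C=3 Z=4 M=11
Draw 7: a1=0.249, a2=4.104, a3=0.303, a4=2.736, a0=7.392; τ=−ln(0.9182)/7.392=0.012 → t=0.664; u2·a0=0.9905·7.392=7.322; a1+…+a3=4.656 < 7.322 ≤ a1+…+a4=7.392 → R4 fires; R=2 C=2 Z=4 M=13
Draw 8: a1=0.166, a2=1.824, a3=0.202, a4=1.216, a0=3.408; τ=−ln(0.9593)/3.408=0.012 → t=0.677 > T=0.67: stop.
At T=0.67: R=2 C=2 Z=4 M=13; the largest is M.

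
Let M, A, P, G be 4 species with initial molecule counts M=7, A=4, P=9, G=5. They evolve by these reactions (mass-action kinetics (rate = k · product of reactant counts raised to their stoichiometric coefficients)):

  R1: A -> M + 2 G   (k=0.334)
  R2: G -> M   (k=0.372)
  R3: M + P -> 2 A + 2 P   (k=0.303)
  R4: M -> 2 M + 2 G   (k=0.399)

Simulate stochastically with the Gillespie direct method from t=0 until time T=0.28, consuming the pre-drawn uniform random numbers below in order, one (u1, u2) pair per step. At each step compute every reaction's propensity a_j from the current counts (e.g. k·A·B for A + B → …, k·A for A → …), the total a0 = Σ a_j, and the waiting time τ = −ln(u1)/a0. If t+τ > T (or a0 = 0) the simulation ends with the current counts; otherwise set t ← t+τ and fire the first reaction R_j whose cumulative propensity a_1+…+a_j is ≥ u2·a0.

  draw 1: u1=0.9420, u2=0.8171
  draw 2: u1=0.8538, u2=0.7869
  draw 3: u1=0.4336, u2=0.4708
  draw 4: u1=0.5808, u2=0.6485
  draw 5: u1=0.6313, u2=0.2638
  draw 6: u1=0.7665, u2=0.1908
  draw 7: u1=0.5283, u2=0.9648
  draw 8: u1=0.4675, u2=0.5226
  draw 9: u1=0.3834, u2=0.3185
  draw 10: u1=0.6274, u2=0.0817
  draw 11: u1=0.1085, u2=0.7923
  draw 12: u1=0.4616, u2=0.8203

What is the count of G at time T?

G at T = 7

t=0.000: M=7 A=4 P=9 G=5
Draw 1: a1=1.336, a2=1.860, a3=19.089, a4=2.793, a0=25.078; τ=−ln(0.9420)/25.078=0.002 → t=0.002; u2·a0=0.8171·25.078=20.491; a1+a2=3.196 < 20.491 ≤ a1+…+a3=22.285 → R3 fires; M=6 A=6 P=10 G=5
Draw 2: a1=2.004, a2=1.860, a3=18.180, a4=2.394, a0=24.438; τ=−ln(0.8538)/24.438=0.006 → t=0.009; u2·a0=0.7869·24.438=19.230; a1+a2=3.864 < 19.230 ≤ a1+…+a3=22.044 → R3 fires; M=5 A=8 P=11 G=5
Draw 3: a1=2.672, a2=1.860, a3=16.665, a4=1.995, a0=23.192; τ=−ln(0.4336)/23.192=0.036 → t=0.045; u2·a0=0.4708·23.192=10.919; a1+a2=4.532 < 10.919 ≤ a1+…+a3=21.197 → R3 fires; M=4 A=10 P=12 G=5
Draw 4: a1=3.340, a2=1.860, a3=14.544, a4=1.596, a0=21.340; τ=−ln(0.5808)/21.340=0.025 → t=0.070; u2·a0=0.6485·21.340=13.839; a1+a2=5.200 < 13.839 ≤ a1+…+a3=19.744 → R3 fires; M=3 A=12 P=13 G=5
Draw 5: a1=4.008, a2=1.860, a3=11.817, a4=1.197, a0=18.882; τ=−ln(0.6313)/18.882=0.024 → t=0.095; u2·a0=0.2638·18.882=4.981; a1=4.008 < 4.981 ≤ a1+a2=5.868 → R2 fires; M=4 A=12 P=13 G=4
Draw 6: a1=4.008, a2=1.488, a3=15.756, a4=1.596, a0=22.848; τ=−ln(0.7665)/22.848=0.012 → t=0.106; u2·a0=0.1908·22.848=4.359; a1=4.008 < 4.359 ≤ a1+a2=5.496 → R2 fires; M=5 A=12 P=13 G=3
Draw 7: a1=4.008, a2=1.116, a3=19.695, a4=1.995, a0=26.814; τ=−ln(0.5283)/26.814=0.024 → t=0.130; u2·a0=0.9648·26.814=25.870; a1+…+a3=24.819 < 25.870 ≤ a1+…+a4=26.814 → R4 fires; M=6 A=12 P=13 G=5
Draw 8: a1=4.008, a2=1.860, a3=23.634, a4=2.394, a0=31.896; τ=−ln(0.4675)/31.896=0.024 → t=0.154; u2·a0=0.5226·31.896=16.669; a1+a2=5.868 < 16.669 ≤ a1+…+a3=29.502 → R3 fires; M=5 A=14 P=14 G=5
Draw 9: a1=4.676, a2=1.860, a3=21.210, a4=1.995, a0=29.741; τ=−ln(0.3834)/29.741=0.032 → t=0.186; u2·a0=0.3185·29.741=9.473; a1+a2=6.536 < 9.473 ≤ a1+…+a3=27.746 → R3 fires; M=4 A=16 P=15 G=5
Draw 10: a1=5.344, a2=1.860, a3=18.180, a4=1.596, a0=26.980; τ=−ln(0.6274)/26.980=0.017 → t=0.203; u2·a0=0.0817·26.980=2.204 ≤ a1=5.344 → R1 fires; M=5 A=15 P=15 G=7
Draw 11: a1=5.010, a2=2.604, a3=22.725, a4=1.995, a0=32.334; τ=−ln(0.1085)/32.334=0.069 → t=0.272; u2·a0=0.7923·32.334=25.618; a1+a2=7.614 < 25.618 ≤ a1+…+a3=30.339 → R3 fires; M=4 A=17 P=16 G=7
Draw 12: a1=5.678, a2=2.604, a3=19.392, a4=1.596, a0=29.270; τ=−ln(0.4616)/29.270=0.026 → t=0.299 > T=0.28: stop.
Read off G at T=0.28: 7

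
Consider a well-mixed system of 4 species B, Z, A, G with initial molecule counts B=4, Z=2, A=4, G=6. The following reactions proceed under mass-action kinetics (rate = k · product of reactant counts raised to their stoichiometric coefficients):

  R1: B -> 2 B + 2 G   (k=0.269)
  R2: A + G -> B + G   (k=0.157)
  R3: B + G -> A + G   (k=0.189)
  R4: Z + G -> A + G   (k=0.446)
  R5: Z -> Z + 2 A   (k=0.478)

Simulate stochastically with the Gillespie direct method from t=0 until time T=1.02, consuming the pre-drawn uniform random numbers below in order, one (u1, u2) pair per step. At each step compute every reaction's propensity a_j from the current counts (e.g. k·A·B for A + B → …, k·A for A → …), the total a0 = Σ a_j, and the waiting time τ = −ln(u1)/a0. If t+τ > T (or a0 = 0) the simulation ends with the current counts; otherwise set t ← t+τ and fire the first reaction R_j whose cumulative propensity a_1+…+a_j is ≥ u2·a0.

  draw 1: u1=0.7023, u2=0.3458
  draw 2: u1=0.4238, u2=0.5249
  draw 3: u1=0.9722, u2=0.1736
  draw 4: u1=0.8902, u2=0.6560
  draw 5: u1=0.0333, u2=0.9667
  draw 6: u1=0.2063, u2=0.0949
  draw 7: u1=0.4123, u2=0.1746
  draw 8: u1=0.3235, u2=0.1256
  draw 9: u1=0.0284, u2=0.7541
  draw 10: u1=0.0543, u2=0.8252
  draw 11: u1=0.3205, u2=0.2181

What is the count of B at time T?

B at T = 5

t=0.000: B=4 Z=2 A=4 G=6
Draw 1: a1=1.076, a2=3.768, a3=4.536, a4=5.352, a5=0.956, a0=15.688; τ=−ln(0.7023)/15.688=0.023 → t=0.023; u2·a0=0.3458·15.688=5.425; a1+a2=4.844 < 5.425 ≤ a1+…+a3=9.380 → R3 fires; B=3 Z=2 A=5 G=6
Draw 2: a1=0.807, a2=4.710, a3=3.402, a4=5.352, a5=0.956, a0=15.227; τ=−ln(0.4238)/15.227=0.056 → t=0.079; u2·a0=0.5249·15.227=7.993; a1+a2=5.517 < 7.993 ≤ a1+…+a3=8.919 → R3 fires; B=2 Z=2 A=6 G=6
Draw 3: a1=0.538, a2=5.652, a3=2.268, a4=5.352, a5=0.956, a0=14.766; τ=−ln(0.9722)/14.766=0.002 → t=0.081; u2·a0=0.1736·14.766=2.563; a1=0.538 < 2.563 ≤ a1+a2=6.190 → R2 fires; B=3 Z=2 A=5 G=6
Draw 4: a1=0.807, a2=4.710, a3=3.402, a4=5.352, a5=0.956, a0=15.227; τ=−ln(0.8902)/15.227=0.008 → t=0.088; u2·a0=0.6560·15.227=9.989; a1+…+a3=8.919 < 9.989 ≤ a1+…+a4=14.271 → R4 fires; B=3 Z=1 A=6 G=6
Draw 5: a1=0.807, a2=5.652, a3=3.402, a4=2.676, a5=0.478, a0=13.015; τ=−ln(0.0333)/13.015=0.261 → t=0.350; u2·a0=0.9667·13.015=12.582; a1+…+a4=12.537 < 12.582 ≤ a1+…+a5=13.015 → R5 fires; B=3 Z=1 A=8 G=6
Draw 6: a1=0.807, a2=7.536, a3=3.402, a4=2.676, a5=0.478, a0=14.899; τ=−ln(0.2063)/14.899=0.106 → t=0.456; u2·a0=0.0949·14.899=1.414; a1=0.807 < 1.414 ≤ a1+a2=8.343 → R2 fires; B=4 Z=1 A=7 G=6
Draw 7: a1=1.076, a2=6.594, a3=4.536, a4=2.676, a5=0.478, a0=15.360; τ=−ln(0.4123)/15.360=0.058 → t=0.513; u2·a0=0.1746·15.360=2.682; a1=1.076 < 2.682 ≤ a1+a2=7.670 → R2 fires; B=5 Z=1 A=6 G=6
Draw 8: a1=1.345, a2=5.652, a3=5.670, a4=2.676, a5=0.478, a0=15.821; τ=−ln(0.3235)/15.821=0.071 → t=0.585; u2·a0=0.1256·15.821=1.987; a1=1.345 < 1.987 ≤ a1+a2=6.997 → R2 fires; B=6 Z=1 A=5 G=6
Draw 9: a1=1.614, a2=4.710, a3=6.804, a4=2.676, a5=0.478, a0=16.282; τ=−ln(0.0284)/16.282=0.219 → t=0.804; u2·a0=0.7541·16.282=12.278; a1+a2=6.324 < 12.278 ≤ a1+…+a3=13.128 → R3 fires; B=5 Z=1 A=6 G=6
Draw 10: a1=1.345, a2=5.652, a3=5.670, a4=2.676, a5=0.478, a0=15.821; τ=−ln(0.0543)/15.821=0.184 → t=0.988; u2·a0=0.8252·15.821=13.055; a1+…+a3=12.667 < 13.055 ≤ a1+…+a4=15.343 → R4 fires; B=5 Z=0 A=7 G=6
Draw 11: a1=1.345, a2=6.594, a3=5.670, a4=0.000, a5=0.000, a0=13.609; τ=−ln(0.3205)/13.609=0.084 → t=1.071 > T=1.02: stop.
Read off B at T=1.02: 5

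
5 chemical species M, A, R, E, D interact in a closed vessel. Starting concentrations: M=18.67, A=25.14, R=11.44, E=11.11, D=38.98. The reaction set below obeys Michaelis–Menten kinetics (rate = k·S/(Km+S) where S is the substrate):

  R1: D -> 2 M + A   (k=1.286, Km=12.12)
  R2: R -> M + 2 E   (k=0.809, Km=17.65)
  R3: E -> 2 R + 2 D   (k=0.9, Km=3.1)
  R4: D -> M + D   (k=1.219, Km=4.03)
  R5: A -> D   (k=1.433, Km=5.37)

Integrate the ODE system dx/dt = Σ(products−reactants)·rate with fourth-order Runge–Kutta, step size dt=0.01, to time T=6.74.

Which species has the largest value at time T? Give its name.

Dominant species at T: D

RK4 with dt=0.01: 674 steps to T=6.74. Trajectory (selected grid times):
t=0.00: M=18.67 A=25.14 R=11.44 E=11.11 D=38.98
t=0.75: M=21.22 A=24.99 R=12.25 E=11.07 D=40.18
t=1.50: M=23.79 A=24.85 R=13.05 E=11.05 D=41.38
t=2.25: M=26.39 A=24.72 R=13.84 E=11.05 D=42.57
t=3.00: M=29.00 A=24.59 R=14.63 E=11.06 D=43.75
t=3.74: M=31.60 A=24.47 R=15.39 E=11.09 D=44.91
t=4.49: M=34.25 A=24.35 R=16.16 E=11.14 D=46.09
t=5.24: M=36.91 A=24.23 R=16.93 E=11.20 D=47.26
t=5.99: M=39.59 A=24.12 R=17.68 E=11.27 D=48.43
t=6.74: M=42.29 A=24.02 R=18.44 E=11.35 D=49.59
At T=6.74: M=42.29 A=24.02 R=18.44 E=11.35 D=49.59; the largest is D.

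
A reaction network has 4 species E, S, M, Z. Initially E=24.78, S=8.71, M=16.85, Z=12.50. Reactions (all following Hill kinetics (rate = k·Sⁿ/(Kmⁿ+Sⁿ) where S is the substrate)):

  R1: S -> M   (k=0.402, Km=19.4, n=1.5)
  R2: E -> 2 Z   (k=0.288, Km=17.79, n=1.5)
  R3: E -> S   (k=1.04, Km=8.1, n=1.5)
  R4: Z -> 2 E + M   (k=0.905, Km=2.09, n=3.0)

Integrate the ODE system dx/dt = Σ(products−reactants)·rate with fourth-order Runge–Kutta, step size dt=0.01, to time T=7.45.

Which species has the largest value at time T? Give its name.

Dominant species at T: E

RK4 with dt=0.01: 745 steps to T=7.45. Trajectory (selected grid times):
t=0.00: E=24.78 S=8.71 M=16.85 Z=12.50
t=0.83: E=25.40 S=9.36 M=17.68 Z=12.05
t=1.66: E=26.00 S=10.01 M=18.51 Z=11.61
t=2.48: E=26.60 S=10.64 M=19.34 Z=11.17
t=3.31: E=27.20 S=11.28 M=20.19 Z=10.74
t=4.14: E=27.78 S=11.92 M=21.04 Z=10.31
t=4.97: E=28.37 S=12.56 M=21.89 Z=9.88
t=5.79: E=28.94 S=13.18 M=22.74 Z=9.46
t=6.62: E=29.51 S=13.81 M=23.61 Z=9.05
t=7.45: E=30.07 S=14.44 M=24.48 Z=8.63
At T=7.45: E=30.07 S=14.44 M=24.48 Z=8.63; the largest is E.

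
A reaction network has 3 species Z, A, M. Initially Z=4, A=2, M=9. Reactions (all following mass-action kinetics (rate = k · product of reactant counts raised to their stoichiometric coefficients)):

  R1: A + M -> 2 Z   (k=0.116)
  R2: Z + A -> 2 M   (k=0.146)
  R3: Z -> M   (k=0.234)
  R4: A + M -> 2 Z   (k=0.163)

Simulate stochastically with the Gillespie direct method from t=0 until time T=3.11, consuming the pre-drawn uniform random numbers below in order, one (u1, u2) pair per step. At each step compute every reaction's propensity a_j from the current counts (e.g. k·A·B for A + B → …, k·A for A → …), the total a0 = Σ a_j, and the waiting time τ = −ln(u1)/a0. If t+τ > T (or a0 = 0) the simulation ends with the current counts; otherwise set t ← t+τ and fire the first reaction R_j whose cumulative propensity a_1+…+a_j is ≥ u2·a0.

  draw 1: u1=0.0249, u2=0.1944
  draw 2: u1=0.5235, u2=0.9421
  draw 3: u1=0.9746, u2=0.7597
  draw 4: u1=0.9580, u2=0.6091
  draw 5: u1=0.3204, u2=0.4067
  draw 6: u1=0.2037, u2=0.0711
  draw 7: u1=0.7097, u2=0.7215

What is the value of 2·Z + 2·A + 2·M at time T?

Check how each reaction changes W = 2·Z + 2·A + 2·M (weight of products minus weight of reactants):
R1: A + M -> 2 Z: (2·2) − (2·1 + 2·1) = 4 − 4 = 0
R2: Z + A -> 2 M: (2·2) − (2·1 + 2·1) = 4 − 4 = 0
R3: Z -> M: (2·1) − (2·1) = 2 − 2 = 0
R4: A + M -> 2 Z: (2·2) − (2·1 + 2·1) = 4 − 4 = 0
Every reaction leaves W unchanged, so W is conserved and no simulation is needed: W(T) = W(0) = 2·4 + 2·2 + 2·9 = 30

Value at T = 30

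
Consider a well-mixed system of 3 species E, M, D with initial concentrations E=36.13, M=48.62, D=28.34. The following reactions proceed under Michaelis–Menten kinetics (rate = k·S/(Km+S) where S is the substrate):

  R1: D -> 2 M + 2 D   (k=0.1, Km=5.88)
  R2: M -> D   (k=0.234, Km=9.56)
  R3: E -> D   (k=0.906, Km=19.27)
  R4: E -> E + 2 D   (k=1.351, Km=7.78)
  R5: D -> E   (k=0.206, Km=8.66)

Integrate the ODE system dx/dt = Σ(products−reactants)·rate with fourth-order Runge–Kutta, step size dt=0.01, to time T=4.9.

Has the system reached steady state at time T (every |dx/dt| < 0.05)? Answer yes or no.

RK4 with dt=0.01: 490 steps to T=4.9. Trajectory (selected grid times):
t=0.00: E=36.13 M=48.62 D=28.34
t=0.54: E=35.90 M=48.60 D=29.92
t=1.09: E=35.66 M=48.59 D=31.53
t=1.63: E=35.43 M=48.57 D=33.11
t=2.18: E=35.20 M=48.56 D=34.72
t=2.72: E=34.97 M=48.55 D=36.29
t=3.27: E=34.74 M=48.54 D=37.89
t=3.81: E=34.52 M=48.52 D=39.45
t=4.36: E=34.29 M=48.51 D=41.05
t=4.90: E=34.07 M=48.50 D=42.61
Rates at T: R1=0.0879, R2=0.1955, R3=0.5787, R4=1.0999, R5=0.1712
dx/dt at T (Σ net stoichiometry × rate): E=-0.4075, M=-0.0197, D=+2.8906
Largest |dx/dt| is |+2.8906| (D) ≥ 0.05 → not steady.

Steady state at T: no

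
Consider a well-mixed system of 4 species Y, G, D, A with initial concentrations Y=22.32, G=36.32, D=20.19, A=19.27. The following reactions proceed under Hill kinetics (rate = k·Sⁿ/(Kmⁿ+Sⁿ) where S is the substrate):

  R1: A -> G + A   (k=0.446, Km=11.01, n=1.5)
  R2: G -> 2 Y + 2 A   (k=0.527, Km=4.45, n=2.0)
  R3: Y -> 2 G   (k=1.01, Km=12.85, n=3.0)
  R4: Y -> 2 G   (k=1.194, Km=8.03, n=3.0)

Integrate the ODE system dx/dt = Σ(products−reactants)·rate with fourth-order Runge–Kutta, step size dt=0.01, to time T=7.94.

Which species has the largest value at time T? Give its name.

RK4 with dt=0.01: 794 steps to T=7.94. Trajectory (selected grid times):
t=0.00: Y=22.32 G=36.32 D=20.19 A=19.27
t=0.88: Y=21.49 G=39.62 D=20.19 A=20.18
t=1.76: Y=20.69 G=42.89 D=20.19 A=21.10
t=2.65: Y=19.90 G=46.15 D=20.19 A=22.03
t=3.53: Y=19.15 G=49.33 D=20.19 A=22.95
t=4.41: Y=18.42 G=52.46 D=20.19 A=23.87
t=5.29: Y=17.72 G=55.54 D=20.19 A=24.79
t=6.18: Y=17.05 G=58.60 D=20.19 A=25.72
t=7.06: Y=16.41 G=61.56 D=20.19 A=26.65
t=7.94: Y=15.81 G=64.46 D=20.19 A=27.57
At T=7.94: Y=15.81 G=64.46 D=20.19 A=27.57; the largest is G.

Dominant species at T: G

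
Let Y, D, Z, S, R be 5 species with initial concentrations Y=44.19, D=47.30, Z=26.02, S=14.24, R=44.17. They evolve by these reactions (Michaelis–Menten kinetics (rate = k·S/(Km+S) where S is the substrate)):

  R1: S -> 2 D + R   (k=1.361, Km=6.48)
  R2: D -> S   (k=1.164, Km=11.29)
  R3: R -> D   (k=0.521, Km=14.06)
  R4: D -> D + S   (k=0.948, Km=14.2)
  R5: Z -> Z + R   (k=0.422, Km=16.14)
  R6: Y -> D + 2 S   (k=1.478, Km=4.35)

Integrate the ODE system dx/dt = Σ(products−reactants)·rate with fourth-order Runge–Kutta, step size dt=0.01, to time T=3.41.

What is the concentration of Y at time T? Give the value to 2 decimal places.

Y at T = 39.62

RK4 with dt=0.01: 341 steps to T=3.41. Trajectory (selected grid times):
t=0.00: Y=44.19 D=47.30 Z=26.02 S=14.24 R=44.17
t=0.38: Y=43.68 D=48.32 Z=26.02 S=15.54 R=44.48
t=0.76: Y=43.17 D=49.36 Z=26.02 S=16.83 R=44.80
t=1.14: Y=42.66 D=50.42 Z=26.02 S=18.11 R=45.12
t=1.52: Y=42.15 D=51.49 Z=26.02 S=19.39 R=45.45
t=1.89: Y=41.65 D=52.54 Z=26.02 S=20.63 R=45.78
t=2.27: Y=41.15 D=53.62 Z=26.02 S=21.90 R=46.13
t=2.65: Y=40.64 D=54.72 Z=26.02 S=23.16 R=46.48
t=3.03: Y=40.13 D=55.82 Z=26.02 S=24.43 R=46.83
t=3.41: Y=39.62 D=56.94 Z=26.02 S=25.68 R=47.19
Read off Y at T=3.41: 39.62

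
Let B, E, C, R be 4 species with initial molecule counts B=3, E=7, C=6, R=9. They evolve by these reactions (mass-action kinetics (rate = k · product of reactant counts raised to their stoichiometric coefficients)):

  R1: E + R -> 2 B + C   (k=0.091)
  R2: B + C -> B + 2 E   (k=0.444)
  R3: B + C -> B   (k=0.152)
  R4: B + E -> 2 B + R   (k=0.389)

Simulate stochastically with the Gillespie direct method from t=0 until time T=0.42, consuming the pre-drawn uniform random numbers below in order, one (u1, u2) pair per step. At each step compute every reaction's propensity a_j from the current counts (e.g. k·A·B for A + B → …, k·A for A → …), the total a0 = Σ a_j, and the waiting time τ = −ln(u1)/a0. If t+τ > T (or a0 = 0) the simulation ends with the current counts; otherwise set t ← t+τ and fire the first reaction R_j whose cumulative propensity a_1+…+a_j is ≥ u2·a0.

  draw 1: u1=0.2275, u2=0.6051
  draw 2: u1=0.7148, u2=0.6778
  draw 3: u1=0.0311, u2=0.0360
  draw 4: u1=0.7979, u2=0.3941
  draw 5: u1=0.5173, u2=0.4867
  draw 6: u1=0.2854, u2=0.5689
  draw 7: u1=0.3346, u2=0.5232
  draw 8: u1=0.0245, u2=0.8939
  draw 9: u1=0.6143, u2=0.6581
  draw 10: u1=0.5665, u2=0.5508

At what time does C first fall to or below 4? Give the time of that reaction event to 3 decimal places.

Threshold first reached at t = 0.227

t=0.000: B=3 E=7 C=6 R=9
Draw 1: a1=5.733, a2=7.992, a3=2.736, a4=8.169, a0=24.630; τ=−ln(0.2275)/24.630=0.060 → t=0.060; u2·a0=0.6051·24.630=14.904; a1+a2=13.725 < 14.904 ≤ a1+…+a3=16.461 → R3 fires; B=3 E=7 C=5 R=9
Draw 2: a1=5.733, a2=6.660, a3=2.280, a4=8.169, a0=22.842; τ=−ln(0.7148)/22.842=0.015 → t=0.075; u2·a0=0.6778·22.842=15.482; a1+…+a3=14.673 < 15.482 ≤ a1+…+a4=22.842 → R4 fires; B=4 E=6 C=5 R=10
Draw 3: a1=5.460, a2=8.880, a3=3.040, a4=9.336, a0=26.716; τ=−ln(0.0311)/26.716=0.130 → t=0.205; u2·a0=0.0360·26.716=0.962 ≤ a1=5.460 → R1 fires; B=6 E=5 C=6 R=9
Draw 4: a1=4.095, a2=15.984, a3=5.472, a4=11.670, a0=37.221; τ=−ln(0.7979)/37.221=0.006 → t=0.211; u2·a0=0.3941·37.221=14.669; a1=4.095 < 14.669 ≤ a1+a2=20.079 → R2 fires; B=6 E=7 C=5 R=9
Draw 5: a1=5.733, a2=13.320, a3=4.560, a4=16.338, a0=39.951; τ=−ln(0.5173)/39.951=0.016 → t=0.227; u2·a0=0.4867·39.951=19.444; a1+a2=19.053 < 19.444 ≤ a1+…+a3=23.613 → R3 fires; B=6 E=7 C=4 R=9
Draw 6: a1=5.733, a2=10.656, a3=3.648, a4=16.338, a0=36.375; τ=−ln(0.2854)/36.375=0.034 → t=0.262; u2·a0=0.5689·36.375=20.694; a1+…+a3=20.037 < 20.694 ≤ a1+…+a4=36.375 → R4 fires; B=7 E=6 C=4 R=10
Draw 7: a1=5.460, a2=12.432, a3=4.256, a4=16.338, a0=38.486; τ=−ln(0.3346)/38.486=0.028 → t=0.290; u2·a0=0.5232·38.486=20.136; a1+a2=17.892 < 20.136 ≤ a1+…+a3=22.148 → R3 fires; B=7 E=6 C=3 R=10
Draw 8: a1=5.460, a2=9.324, a3=3.192, a4=16.338, a0=34.314; τ=−ln(0.0245)/34.314=0.108 → t=0.398; u2·a0=0.8939·34.314=30.673; a1+…+a3=17.976 < 30.673 ≤ a1+…+a4=34.314 → R4 fires; B=8 E=5 C=3 R=11
Draw 9: a1=5.005, a2=10.656, a3=3.648, a4=15.560, a0=34.869; τ=−ln(0.6143)/34.869=0.014 → t=0.412; u2·a0=0.6581·34.869=22.947; a1+…+a3=19.309 < 22.947 ≤ a1+…+a4=34.869 → R4 fires; B=9 E=4 C=3 R=12
Draw 10: a1=4.368, a2=11.988, a3=4.104, a4=14.004, a0=34.464; τ=−ln(0.5665)/34.464=0.016 → t=0.429 > T=0.42: stop.
C first becomes ≤ 4 when it reaches 4 at the event at t=0.227.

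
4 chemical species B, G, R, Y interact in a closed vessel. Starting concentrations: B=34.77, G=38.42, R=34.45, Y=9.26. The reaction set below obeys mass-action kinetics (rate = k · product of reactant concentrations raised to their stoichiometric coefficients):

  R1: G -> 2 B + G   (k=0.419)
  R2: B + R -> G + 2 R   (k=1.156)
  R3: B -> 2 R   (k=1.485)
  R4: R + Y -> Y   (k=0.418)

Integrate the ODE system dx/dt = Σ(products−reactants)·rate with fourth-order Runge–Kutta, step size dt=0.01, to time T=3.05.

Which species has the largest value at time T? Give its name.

RK4 with dt=0.01: 305 steps to T=3.05. Trajectory (selected grid times):
t=0.00: B=34.77 G=38.42 R=34.45 Y=9.26
t=0.34: B=1.90 G=92.49 R=32.09 Y=9.26
t=0.68: B=3.12 G=120.07 R=25.93 Y=9.26
t=1.02: B=3.61 G=157.09 R=30.13 Y=9.26
t=1.36: B=3.76 G=206.54 R=38.50 Y=9.26
t=1.69: B=3.83 G=270.11 R=49.76 Y=9.26
t=2.03: B=3.89 G=356.83 R=65.21 Y=9.26
t=2.37: B=3.93 G=472.12 R=85.76 Y=9.26
t=2.71: B=3.96 G=625.42 R=113.06 Y=9.26
t=3.05: B=3.99 G=829.24 R=149.35 Y=9.26
At T=3.05: B=3.99 G=829.24 R=149.35 Y=9.26; the largest is G.

Dominant species at T: G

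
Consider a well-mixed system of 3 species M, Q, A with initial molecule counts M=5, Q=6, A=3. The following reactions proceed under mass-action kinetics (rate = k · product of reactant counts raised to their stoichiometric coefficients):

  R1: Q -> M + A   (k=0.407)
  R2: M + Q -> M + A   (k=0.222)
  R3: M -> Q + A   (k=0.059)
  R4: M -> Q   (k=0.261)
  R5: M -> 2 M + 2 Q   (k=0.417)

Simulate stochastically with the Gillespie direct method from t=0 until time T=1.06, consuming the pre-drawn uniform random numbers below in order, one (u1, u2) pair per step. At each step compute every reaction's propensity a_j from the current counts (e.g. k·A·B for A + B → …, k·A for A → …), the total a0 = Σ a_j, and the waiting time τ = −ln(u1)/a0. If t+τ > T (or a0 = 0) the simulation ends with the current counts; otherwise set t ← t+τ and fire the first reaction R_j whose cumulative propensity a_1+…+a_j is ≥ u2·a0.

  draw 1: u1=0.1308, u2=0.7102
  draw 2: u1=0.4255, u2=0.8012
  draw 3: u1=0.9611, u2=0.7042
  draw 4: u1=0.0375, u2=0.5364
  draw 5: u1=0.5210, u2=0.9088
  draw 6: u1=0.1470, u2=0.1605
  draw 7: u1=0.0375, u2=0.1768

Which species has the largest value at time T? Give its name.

Dominant species at T: A

t=0.000: M=5 Q=6 A=3
Draw 1: a1=2.442, a2=6.660, a3=0.295, a4=1.305, a5=2.085, a0=12.787; τ=−ln(0.1308)/12.787=0.159 → t=0.159; u2·a0=0.7102·12.787=9.081; a1=2.442 < 9.081 ≤ a1+a2=9.102 → R2 fires; M=5 Q=5 A=4
Draw 2: a1=2.035, a2=5.550, a3=0.295, a4=1.305, a5=2.085, a0=11.270; τ=−ln(0.4255)/11.270=0.076 → t=0.235; u2·a0=0.8012·11.270=9.030; a1+…+a3=7.880 < 9.030 ≤ a1+…+a4=9.185 → R4 fires; M=4 Q=6 A=4
Draw 3: a1=2.442, a2=5.328, a3=0.236, a4=1.044, a5=1.668, a0=10.718; τ=−ln(0.9611)/10.718=0.004 → t=0.239; u2·a0=0.7042·10.718=7.548; a1=2.442 < 7.548 ≤ a1+a2=7.770 → R2 fires; M=4 Q=5 A=5
Draw 4: a1=2.035, a2=4.440, a3=0.236, a4=1.044, a5=1.668, a0=9.423; τ=−ln(0.0375)/9.423=0.348 → t=0.587; u2·a0=0.5364·9.423=5.054; a1=2.035 < 5.054 ≤ a1+a2=6.475 → R2 fires; M=4 Q=4 A=6
Draw 5: a1=1.628, a2=3.552, a3=0.236, a4=1.044, a5=1.668, a0=8.128; τ=−ln(0.5210)/8.128=0.080 → t=0.667; u2·a0=0.9088·8.128=7.387; a1+…+a4=6.460 < 7.387 ≤ a1+…+a5=8.128 → R5 fires; M=5 Q=6 A=6
Draw 6: a1=2.442, a2=6.660, a3=0.295, a4=1.305, a5=2.085, a0=12.787; τ=−ln(0.1470)/12.787=0.150 → t=0.817; u2·a0=0.1605·12.787=2.052 ≤ a1=2.442 → R1 fires; M=6 Q=5 A=7
Draw 7: a1=2.035, a2=6.660, a3=0.354, a4=1.566, a5=2.502, a0=13.117; τ=−ln(0.0375)/13.117=0.250 → t=1.068 > T=1.06: stop.
At T=1.06: M=6 Q=5 A=7; the largest is A.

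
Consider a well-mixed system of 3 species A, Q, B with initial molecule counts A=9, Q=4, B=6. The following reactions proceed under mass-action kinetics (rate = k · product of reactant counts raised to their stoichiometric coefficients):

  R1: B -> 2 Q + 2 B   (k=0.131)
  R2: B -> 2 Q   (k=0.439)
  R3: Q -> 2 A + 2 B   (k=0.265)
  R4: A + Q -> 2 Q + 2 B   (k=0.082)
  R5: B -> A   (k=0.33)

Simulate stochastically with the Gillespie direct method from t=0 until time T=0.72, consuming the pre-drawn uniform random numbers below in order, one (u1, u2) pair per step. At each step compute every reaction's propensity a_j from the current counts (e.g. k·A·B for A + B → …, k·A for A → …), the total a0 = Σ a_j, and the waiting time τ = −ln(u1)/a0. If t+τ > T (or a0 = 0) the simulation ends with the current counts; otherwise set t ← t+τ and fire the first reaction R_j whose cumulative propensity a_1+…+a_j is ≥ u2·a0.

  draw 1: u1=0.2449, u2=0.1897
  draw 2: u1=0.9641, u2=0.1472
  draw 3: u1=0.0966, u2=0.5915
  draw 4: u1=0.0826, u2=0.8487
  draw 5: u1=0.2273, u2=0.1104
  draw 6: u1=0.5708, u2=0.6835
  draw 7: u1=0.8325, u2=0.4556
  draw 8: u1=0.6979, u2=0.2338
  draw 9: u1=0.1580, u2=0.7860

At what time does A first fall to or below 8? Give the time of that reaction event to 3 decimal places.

Threshold first reached at t = 0.354

t=0.000: A=9 Q=4 B=6
Draw 1: a1=0.786, a2=2.634, a3=1.060, a4=2.952, a5=1.980, a0=9.412; τ=−ln(0.2449)/9.412=0.149 → t=0.149; u2·a0=0.1897·9.412=1.785; a1=0.786 < 1.785 ≤ a1+a2=3.420 → R2 fires; A=9 Q=6 B=5
Draw 2: a1=0.655, a2=2.195, a3=1.590, a4=4.428, a5=1.650, a0=10.518; τ=−ln(0.9641)/10.518=0.003 → t=0.153; u2·a0=0.1472·10.518=1.548; a1=0.655 < 1.548 ≤ a1+a2=2.850 → R2 fires; A=9 Q=8 B=4
Draw 3: a1=0.524, a2=1.756, a3=2.120, a4=5.904, a5=1.320, a0=11.624; τ=−ln(0.0966)/11.624=0.201 → t=0.354; u2·a0=0.5915·11.624=6.876; a1+…+a3=4.400 < 6.876 ≤ a1+…+a4=10.304 → R4 fires; A=8 Q=9 B=6
Draw 4: a1=0.786, a2=2.634, a3=2.385, a4=5.904, a5=1.980, a0=13.689; τ=−ln(0.0826)/13.689=0.182 → t=0.536; u2·a0=0.8487·13.689=11.618; a1+…+a3=5.805 < 11.618 ≤ a1+…+a4=11.709 → R4 fires; A=7 Q=10 B=8
Draw 5: a1=1.048, a2=3.512, a3=2.650, a4=5.740, a5=2.640, a0=15.590; τ=−ln(0.2273)/15.590=0.095 → t=0.631; u2·a0=0.1104·15.590=1.721; a1=1.048 < 1.721 ≤ a1+a2=4.560 → R2 fires; A=7 Q=12 B=7
Draw 6: a1=0.917, a2=3.073, a3=3.180, a4=6.888, a5=2.310, a0=16.368; τ=−ln(0.5708)/16.368=0.034 → t=0.665; u2·a0=0.6835·16.368=11.188; a1+…+a3=7.170 < 11.188 ≤ a1+…+a4=14.058 → R4 fires; A=6 Q=13 B=9
Draw 7: a1=1.179, a2=3.951, a3=3.445, a4=6.396, a5=2.970, a0=17.941; τ=−ln(0.8325)/17.941=0.010 → t=0.676; u2·a0=0.4556·17.941=8.174; a1+a2=5.130 < 8.174 ≤ a1+…+a3=8.575 → R3 fires; A=8 Q=12 B=11
Draw 8: a1=1.441, a2=4.829, a3=3.180, a4=7.872, a5=3.630, a0=20.952; τ=−ln(0.6979)/20.952=0.017 → t=0.693; u2·a0=0.2338·20.952=4.899; a1=1.441 < 4.899 ≤ a1+a2=6.270 → R2 fires; A=8 Q=14 B=10
Draw 9: a1=1.310, a2=4.390, a3=3.710, a4=9.184, a5=3.300, a0=21.894; τ=−ln(0.1580)/21.894=0.084 → t=0.777 > T=0.72: stop.
A first becomes ≤ 8 when it reaches 8 at the event at t=0.354.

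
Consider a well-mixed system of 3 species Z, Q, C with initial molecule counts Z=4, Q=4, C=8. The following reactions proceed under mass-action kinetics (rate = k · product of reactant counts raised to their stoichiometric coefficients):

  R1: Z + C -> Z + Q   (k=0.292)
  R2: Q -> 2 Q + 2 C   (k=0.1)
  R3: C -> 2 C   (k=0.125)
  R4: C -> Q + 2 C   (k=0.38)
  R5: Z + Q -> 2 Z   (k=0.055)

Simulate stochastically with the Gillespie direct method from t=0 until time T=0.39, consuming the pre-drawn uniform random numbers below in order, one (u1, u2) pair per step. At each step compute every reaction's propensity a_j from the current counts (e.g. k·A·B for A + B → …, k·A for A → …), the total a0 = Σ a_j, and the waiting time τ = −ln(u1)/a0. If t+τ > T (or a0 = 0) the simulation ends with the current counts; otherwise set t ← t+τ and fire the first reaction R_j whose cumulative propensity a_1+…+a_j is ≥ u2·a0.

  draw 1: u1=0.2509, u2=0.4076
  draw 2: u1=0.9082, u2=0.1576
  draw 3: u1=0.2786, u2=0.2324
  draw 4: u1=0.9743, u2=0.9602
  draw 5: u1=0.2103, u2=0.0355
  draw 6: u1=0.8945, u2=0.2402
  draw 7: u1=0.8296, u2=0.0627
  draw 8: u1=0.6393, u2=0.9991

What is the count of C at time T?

C at T = 2

t=0.000: Z=4 Q=4 C=8
Draw 1: a1=9.344, a2=0.400, a3=1.000, a4=3.040, a5=0.880, a0=14.664; τ=−ln(0.2509)/14.664=0.094 → t=0.094; u2·a0=0.4076·14.664=5.977 ≤ a1=9.344 → R1 fires; Z=4 Q=5 C=7
Draw 2: a1=8.176, a2=0.500, a3=0.875, a4=2.660, a5=1.100, a0=13.311; τ=−ln(0.9082)/13.311=0.007 → t=0.102; u2·a0=0.1576·13.311=2.098 ≤ a1=8.176 → R1 fires; Z=4 Q=6 C=6
Draw 3: a1=7.008, a2=0.600, a3=0.750, a4=2.280, a5=1.320, a0=11.958; τ=−ln(0.2786)/11.958=0.107 → t=0.208; u2·a0=0.2324·11.958=2.779 ≤ a1=7.008 → R1 fires; Z=4 Q=7 C=5
Draw 4: a1=5.840, a2=0.700, a3=0.625, a4=1.900, a5=1.540, a0=10.605; τ=−ln(0.9743)/10.605=0.002 → t=0.211; u2·a0=0.9602·10.605=10.183; a1+…+a4=9.065 < 10.183 ≤ a1+…+a5=10.605 → R5 fires; Z=5 Q=6 C=5
Draw 5: a1=7.300, a2=0.600, a3=0.625, a4=1.900, a5=1.650, a0=12.075; τ=−ln(0.2103)/12.075=0.129 → t=0.340; u2·a0=0.0355·12.075=0.429 ≤ a1=7.300 → R1 fires; Z=5 Q=7 C=4
Draw 6: a1=5.840, a2=0.700, a3=0.500, a4=1.520, a5=1.925, a0=10.485; τ=−ln(0.8945)/10.485=0.011 → t=0.351; u2·a0=0.2402·10.485=2.518 ≤ a1=5.840 → R1 fires; Z=5 Q=8 C=3
Draw 7: a1=4.380, a2=0.800, a3=0.375, a4=1.140, a5=2.200, a0=8.895; τ=−ln(0.8296)/8.895=0.021 → t=0.372; u2·a0=0.0627·8.895=0.558 ≤ a1=4.380 → R1 fires; Z=5 Q=9 C=2
Draw 8: a1=2.920, a2=0.900, a3=0.250, a4=0.760, a5=2.475, a0=7.305; τ=−ln(0.6393)/7.305=0.061 → t=0.433 > T=0.39: stop.
Read off C at T=0.39: 2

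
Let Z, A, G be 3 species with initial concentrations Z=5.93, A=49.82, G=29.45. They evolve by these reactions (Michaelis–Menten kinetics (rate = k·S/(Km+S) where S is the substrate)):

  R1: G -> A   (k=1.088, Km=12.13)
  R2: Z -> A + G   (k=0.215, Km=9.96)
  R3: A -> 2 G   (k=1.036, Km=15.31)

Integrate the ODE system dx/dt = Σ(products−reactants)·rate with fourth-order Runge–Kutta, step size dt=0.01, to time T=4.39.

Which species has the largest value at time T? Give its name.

Dominant species at T: A

RK4 with dt=0.01: 439 steps to T=4.39. Trajectory (selected grid times):
t=0.00: Z=5.93 A=49.82 G=29.45
t=0.49: Z=5.89 A=49.85 G=29.89
t=0.98: Z=5.85 A=49.88 G=30.32
t=1.46: Z=5.81 A=49.91 G=30.75
t=1.95: Z=5.77 A=49.94 G=31.18
t=2.44: Z=5.74 A=49.98 G=31.61
t=2.93: Z=5.70 A=50.02 G=32.04
t=3.41: Z=5.66 A=50.05 G=32.46
t=3.90: Z=5.62 A=50.09 G=32.89
t=4.39: Z=5.58 A=50.13 G=33.31
At T=4.39: Z=5.58 A=50.13 G=33.31; the largest is A.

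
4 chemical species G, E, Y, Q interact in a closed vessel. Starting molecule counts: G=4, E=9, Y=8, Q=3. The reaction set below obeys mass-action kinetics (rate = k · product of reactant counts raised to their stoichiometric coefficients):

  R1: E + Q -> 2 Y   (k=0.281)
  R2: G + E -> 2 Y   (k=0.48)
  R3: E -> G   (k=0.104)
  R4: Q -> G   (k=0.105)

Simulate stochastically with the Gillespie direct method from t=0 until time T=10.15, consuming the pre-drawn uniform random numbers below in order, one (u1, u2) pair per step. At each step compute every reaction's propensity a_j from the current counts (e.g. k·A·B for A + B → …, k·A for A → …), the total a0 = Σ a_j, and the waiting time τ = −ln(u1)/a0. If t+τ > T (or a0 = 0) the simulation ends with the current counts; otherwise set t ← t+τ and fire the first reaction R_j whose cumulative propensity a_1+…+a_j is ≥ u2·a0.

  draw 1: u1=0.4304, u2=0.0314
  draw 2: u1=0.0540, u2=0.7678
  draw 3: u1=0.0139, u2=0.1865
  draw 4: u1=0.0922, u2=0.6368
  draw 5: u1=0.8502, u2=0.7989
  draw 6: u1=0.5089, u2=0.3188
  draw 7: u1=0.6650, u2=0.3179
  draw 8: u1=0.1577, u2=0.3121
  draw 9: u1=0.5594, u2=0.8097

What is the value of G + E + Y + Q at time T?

Check how each reaction changes W = G + E + Y + Q (weight of products minus weight of reactants):
R1: E + Q -> 2 Y: (1·2) − (1·1 + 1·1) = 2 − 2 = 0
R2: G + E -> 2 Y: (1·2) − (1·1 + 1·1) = 2 − 2 = 0
R3: E -> G: (1·1) − (1·1) = 1 − 1 = 0
R4: Q -> G: (1·1) − (1·1) = 1 − 1 = 0
Every reaction leaves W unchanged, so W is conserved and no simulation is needed: W(T) = W(0) = 4 + 9 + 8 + 3 = 24

Value at T = 24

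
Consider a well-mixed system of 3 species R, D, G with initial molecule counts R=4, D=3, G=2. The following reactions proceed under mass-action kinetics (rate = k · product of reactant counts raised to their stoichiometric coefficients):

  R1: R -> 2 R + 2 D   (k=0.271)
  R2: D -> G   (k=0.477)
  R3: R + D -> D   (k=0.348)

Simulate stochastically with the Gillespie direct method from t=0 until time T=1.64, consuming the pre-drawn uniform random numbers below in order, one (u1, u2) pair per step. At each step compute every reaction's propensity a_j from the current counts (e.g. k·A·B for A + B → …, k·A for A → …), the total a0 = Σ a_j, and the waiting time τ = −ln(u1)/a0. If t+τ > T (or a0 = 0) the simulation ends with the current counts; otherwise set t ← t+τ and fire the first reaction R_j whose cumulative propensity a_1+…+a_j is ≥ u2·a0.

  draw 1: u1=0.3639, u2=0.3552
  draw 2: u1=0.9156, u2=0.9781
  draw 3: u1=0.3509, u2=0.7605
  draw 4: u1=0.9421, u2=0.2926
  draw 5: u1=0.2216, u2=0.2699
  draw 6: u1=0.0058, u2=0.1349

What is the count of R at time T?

t=0.000: R=4 D=3 G=2
Draw 1: a1=1.084, a2=1.431, a3=4.176, a0=6.691; τ=−ln(0.3639)/6.691=0.151 → t=0.151; u2·a0=0.3552·6.691=2.377; a1=1.084 < 2.377 ≤ a1+a2=2.515 → R2 fires; R=4 D=2 G=3
Draw 2: a1=1.084, a2=0.954, a3=2.784, a0=4.822; τ=−ln(0.9156)/4.822=0.018 → t=0.169; u2·a0=0.9781·4.822=4.716; a1+a2=2.038 < 4.716 ≤ a1+…+a3=4.822 → R3 fires; R=3 D=2 G=3
Draw 3: a1=0.813, a2=0.954, a3=2.088, a0=3.855; τ=−ln(0.3509)/3.855=0.272 → t=0.441; u2·a0=0.7605·3.855=2.932; a1+a2=1.767 < 2.932 ≤ a1+…+a3=3.855 → R3 fires; R=2 D=2 G=3
Draw 4: a1=0.542, a2=0.954, a3=1.392, a0=2.888; τ=−ln(0.9421)/2.888=0.021 → t=0.462; u2·a0=0.2926·2.888=0.845; a1=0.542 < 0.845 ≤ a1+a2=1.496 → R2 fires; R=2 D=1 G=4
Draw 5: a1=0.542, a2=0.477, a3=0.696, a0=1.715; τ=−ln(0.2216)/1.715=0.879 → t=1.340; u2·a0=0.2699·1.715=0.463 ≤ a1=0.542 → R1 fires; R=3 D=3 G=4
Draw 6: a1=0.813, a2=1.431, a3=3.132, a0=5.376; τ=−ln(0.0058)/5.376=0.958 → t=2.298 > T=1.64: stop.
Read off R at T=1.64: 3

R at T = 3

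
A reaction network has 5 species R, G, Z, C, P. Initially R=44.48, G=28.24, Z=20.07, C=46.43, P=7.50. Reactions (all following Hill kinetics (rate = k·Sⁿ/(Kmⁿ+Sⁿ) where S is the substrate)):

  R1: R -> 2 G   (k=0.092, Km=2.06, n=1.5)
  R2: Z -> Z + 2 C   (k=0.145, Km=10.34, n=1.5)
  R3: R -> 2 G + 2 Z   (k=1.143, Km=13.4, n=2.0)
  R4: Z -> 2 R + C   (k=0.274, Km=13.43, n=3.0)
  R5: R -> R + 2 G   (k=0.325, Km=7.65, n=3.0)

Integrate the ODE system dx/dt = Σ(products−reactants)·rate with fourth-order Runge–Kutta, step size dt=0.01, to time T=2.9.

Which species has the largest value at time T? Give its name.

Dominant species at T: C

RK4 with dt=0.01: 290 steps to T=2.9. Trajectory (selected grid times):
t=0.00: R=44.48 G=28.24 Z=20.07 C=46.43 P=7.50
t=0.32: R=44.25 G=29.18 Z=20.67 C=46.57 P=7.50
t=0.64: R=44.03 G=30.11 Z=21.27 C=46.70 P=7.50
t=0.97: R=43.80 G=31.07 Z=21.89 C=46.85 P=7.50
t=1.29: R=43.58 G=32.01 Z=22.49 C=46.99 P=7.50
t=1.61: R=43.36 G=32.94 Z=23.08 C=47.14 P=7.50
t=1.93: R=43.14 G=33.87 Z=23.68 C=47.28 P=7.50
t=2.26: R=42.92 G=34.83 Z=24.29 C=47.43 P=7.50
t=2.58: R=42.71 G=35.77 Z=24.88 C=47.58 P=7.50
t=2.90: R=42.50 G=36.70 Z=25.47 C=47.73 P=7.50
At T=2.9: R=42.50 G=36.70 Z=25.47 C=47.73 P=7.50; the largest is C.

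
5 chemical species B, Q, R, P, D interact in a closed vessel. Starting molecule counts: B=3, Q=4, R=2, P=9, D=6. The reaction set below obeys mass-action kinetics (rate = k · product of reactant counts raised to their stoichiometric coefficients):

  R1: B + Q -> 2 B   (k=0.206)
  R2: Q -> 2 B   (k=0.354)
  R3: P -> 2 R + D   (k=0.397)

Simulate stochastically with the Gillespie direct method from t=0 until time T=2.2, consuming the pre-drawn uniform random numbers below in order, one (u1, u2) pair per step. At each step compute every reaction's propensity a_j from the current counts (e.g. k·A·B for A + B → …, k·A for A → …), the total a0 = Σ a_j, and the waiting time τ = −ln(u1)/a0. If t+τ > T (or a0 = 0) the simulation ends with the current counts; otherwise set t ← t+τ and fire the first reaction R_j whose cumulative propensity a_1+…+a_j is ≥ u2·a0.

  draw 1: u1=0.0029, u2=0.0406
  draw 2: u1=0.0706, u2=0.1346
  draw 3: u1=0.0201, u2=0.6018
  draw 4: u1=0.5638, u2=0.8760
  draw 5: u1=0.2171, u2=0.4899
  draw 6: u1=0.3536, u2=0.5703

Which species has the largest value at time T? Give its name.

t=0.000: B=3 Q=4 R=2 P=9 D=6
Draw 1: a1=2.472, a2=1.416, a3=3.573, a0=7.461; τ=−ln(0.0029)/7.461=0.783 → t=0.783; u2·a0=0.0406·7.461=0.303 ≤ a1=2.472 → R1 fires; B=4 Q=3 R=2 P=9 D=6
Draw 2: a1=2.472, a2=1.062, a3=3.573, a0=7.107; τ=−ln(0.0706)/7.107=0.373 → t=1.156; u2·a0=0.1346·7.107=0.957 ≤ a1=2.472 → R1 fires; B=5 Q=2 R=2 P=9 D=6
Draw 3: a1=2.060, a2=0.708, a3=3.573, a0=6.341; τ=−ln(0.0201)/6.341=0.616 → t=1.772; u2·a0=0.6018·6.341=3.816; a1+a2=2.768 < 3.816 ≤ a1+…+a3=6.341 → R3 fires; B=5 Q=2 R=4 P=8 D=7
Draw 4: a1=2.060, a2=0.708, a3=3.176, a0=5.944; τ=−ln(0.5638)/5.944=0.096 → t=1.869; u2·a0=0.8760·5.944=5.207; a1+a2=2.768 < 5.207 ≤ a1+…+a3=5.944 → R3 fires; B=5 Q=2 R=6 P=7 D=8
Draw 5: a1=2.060, a2=0.708, a3=2.779, a0=5.547; τ=−ln(0.2171)/5.547=0.275 → t=2.144; u2·a0=0.4899·5.547=2.717; a1=2.060 < 2.717 ≤ a1+a2=2.768 → R2 fires; B=7 Q=1 R=6 P=7 D=8
Draw 6: a1=1.442, a2=0.354, a3=2.779, a0=4.575; τ=−ln(0.3536)/4.575=0.227 → t=2.371 > T=2.2: stop.
At T=2.2: B=7 Q=1 R=6 P=7 D=8; the largest is D.

Dominant species at T: D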